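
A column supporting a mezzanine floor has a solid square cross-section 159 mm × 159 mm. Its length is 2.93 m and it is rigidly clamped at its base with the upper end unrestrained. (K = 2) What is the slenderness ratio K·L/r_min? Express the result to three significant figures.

For a square r = a/√12 = 159/√12 = 45.90 mm
L_e = K·L = 2 × 2.93 m = 5.860 m = 5860.0 mm
λ = L_e / r_min = 5860.0 / 45.90 = 128

λ ≈ 128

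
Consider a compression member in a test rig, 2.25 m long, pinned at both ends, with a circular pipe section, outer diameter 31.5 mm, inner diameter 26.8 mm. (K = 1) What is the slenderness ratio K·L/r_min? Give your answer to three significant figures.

d_o = 31.5 mm, d_i = 26.8 mm
I = π(d_o⁴ − d_i⁴)/64 = π(31.5⁴ − 26.80⁴)/64 = 2.301×10^4 mm⁴
A = 215.2 mm²;  r_min = √(I/A) = √(2.301×10^4/215.2) = 10.34 mm
L_e = K·L = 1 × 2.25 m = 2.250 m = 2250.0 mm
λ = L_e / r_min = 2250.0 / 10.34 = 218

λ ≈ 218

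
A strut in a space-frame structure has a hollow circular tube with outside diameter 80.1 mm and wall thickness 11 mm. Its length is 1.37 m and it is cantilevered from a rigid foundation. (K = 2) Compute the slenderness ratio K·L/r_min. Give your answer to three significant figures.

λ ≈ 111

Inner diameter d_i = 80.1 − 2×11 = 58.10 mm
I = π(d_o⁴ − d_i⁴)/64 = π(80.1⁴ − 58.10⁴)/64 = 1.461×10^6 mm⁴
A = 2.388×10^3 mm²;  r_min = √(I/A) = √(1.461×10^6/2.388×10^3) = 24.74 mm
L_e = K·L = 2 × 1.37 m = 2.740 m = 2740.0 mm
λ = L_e / r_min = 2740.0 / 24.74 = 111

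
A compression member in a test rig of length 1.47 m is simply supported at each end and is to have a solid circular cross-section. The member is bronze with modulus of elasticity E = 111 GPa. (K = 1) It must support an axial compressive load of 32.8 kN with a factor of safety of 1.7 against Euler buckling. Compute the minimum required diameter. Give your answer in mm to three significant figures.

d ≈ 38.7 mm

Required P_cr = n·P = 1.7 × 32.8 = 55.76 kN
L_e = K·L = 1 × 1.47 = 1.470 m
Required I = P_cr·L_e²/(π²E) = 5.576×10^4 × 1.470² / (π² × 1.11×10^11) = 1.100×10^-7 m⁴
I_req = 1.100×10^5 mm⁴
Solid circle: I = πd⁴/64  ⇒  d = (64I/π)^(1/4) = (64×1.100×10^5/π)^(1/4) = 38.7 mm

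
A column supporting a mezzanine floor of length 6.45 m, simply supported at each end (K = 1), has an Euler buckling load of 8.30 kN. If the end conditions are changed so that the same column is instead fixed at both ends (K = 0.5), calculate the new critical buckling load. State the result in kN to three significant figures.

P_cr ≈ 33.2 kN

P_cr ∝ 1/K², so P_cr,new = P_cr,old × (K_old/K_new)² = 8.30 × (1/0.5)²
= 8.30 × 4.000 = 33.2 kN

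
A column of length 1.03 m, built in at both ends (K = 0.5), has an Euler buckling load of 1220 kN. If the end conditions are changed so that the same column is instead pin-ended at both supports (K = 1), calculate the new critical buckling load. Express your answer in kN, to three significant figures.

P_cr ∝ 1/K², so P_cr,new = P_cr,old × (K_old/K_new)² = 1220 × (0.5/1)²
= 1220 × 0.2500 = 305 kN

P_cr ≈ 305 kN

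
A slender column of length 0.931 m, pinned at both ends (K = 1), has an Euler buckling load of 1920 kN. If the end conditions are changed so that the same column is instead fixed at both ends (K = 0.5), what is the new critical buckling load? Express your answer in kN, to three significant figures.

P_cr ∝ 1/K², so P_cr,new = P_cr,old × (K_old/K_new)² = 1920 × (1/0.5)²
= 1920 × 4.000 = 7680 kN

P_cr ≈ 7680 kN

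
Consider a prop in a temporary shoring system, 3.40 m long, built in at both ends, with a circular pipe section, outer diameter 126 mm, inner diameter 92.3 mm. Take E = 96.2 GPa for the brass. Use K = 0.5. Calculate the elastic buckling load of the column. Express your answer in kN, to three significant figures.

d_o = 126 mm, d_i = 92.3 mm
I = π(d_o⁴ − d_i⁴)/64 = π(126⁴ − 92.30⁴)/64 = 8.810×10^6 mm⁴
I = 8.810×10^6 mm⁴ = 8.810×10^-6 m⁴
Effective length L_e = K·L = 0.5 × 3.40 = 1.700 m
P_cr = π²EI / L_e² = π² × 96.2×10⁹ × 8.810×10^-6 / 1.700² = 2.894×10^6 N

P_cr ≈ 2890 kN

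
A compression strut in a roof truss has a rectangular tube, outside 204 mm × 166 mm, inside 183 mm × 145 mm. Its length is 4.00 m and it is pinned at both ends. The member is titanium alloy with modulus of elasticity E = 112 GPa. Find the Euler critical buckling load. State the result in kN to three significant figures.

Weak-axis I_min = (h_o·b_o³ − h_i·b_i³)/12 with b_o = 166, b_i = 145.0 mm (shorter outer/inner sides).
I_min = (204×166³ − 183.0×145.0³)/12 = 3.127×10^7 mm⁴
I = 3.127×10^7 mm⁴ = 3.127×10^-5 m⁴
Effective length L_e = K·L = 1 × 4.00 = 4.000 m
P_cr = π²EI / L_e² = π² × 112×10⁹ × 3.127×10^-5 / 4.000² = 2.160×10^6 N

P_cr ≈ 2160 kN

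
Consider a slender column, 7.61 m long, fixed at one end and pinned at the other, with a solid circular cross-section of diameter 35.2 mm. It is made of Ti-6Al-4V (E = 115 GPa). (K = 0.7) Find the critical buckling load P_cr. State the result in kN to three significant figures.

P_cr ≈ 3.01 kN

I = πd⁴/64 = π×35.2⁴/64 = 7.536×10^4 mm⁴
I = 7.536×10^4 mm⁴ = 7.536×10^-8 m⁴
Effective length L_e = K·L = 0.7 × 7.61 = 5.327 m
P_cr = π²EI / L_e² = π² × 115×10⁹ × 7.536×10^-8 / 5.327² = 3.014×10^3 N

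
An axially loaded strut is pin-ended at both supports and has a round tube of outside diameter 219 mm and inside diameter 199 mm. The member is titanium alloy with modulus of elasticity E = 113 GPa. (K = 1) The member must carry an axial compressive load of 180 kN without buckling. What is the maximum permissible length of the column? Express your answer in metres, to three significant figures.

d_o = 219 mm, d_i = 199 mm
I = π(d_o⁴ − d_i⁴)/64 = π(219⁴ − 199.0⁴)/64 = 3.593×10^7 mm⁴
I = 3.593×10^-5 m⁴
At the buckling limit P_cr = P = 1.800×10^5 N
From P_cr = π²EI/(K·L)²:  L = (1/K)·√(π²EI/P_cr) = (1/1)·√(π²×1.13×10^11×3.593×10^-5/1.800×10^5)
L = 14.9 m

L_max ≈ 14.9 m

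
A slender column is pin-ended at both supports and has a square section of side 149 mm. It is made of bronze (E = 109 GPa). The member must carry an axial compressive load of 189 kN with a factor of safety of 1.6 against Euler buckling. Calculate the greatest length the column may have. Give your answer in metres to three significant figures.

I = a⁴/12 = 149⁴/12 = 4.107×10^7 mm⁴
I = 4.107×10^-5 m⁴
Required critical load P_cr = n·P = 1.6 × 189 = 302.4 kN = 3.024×10^5 N
From P_cr = π²EI/(K·L)²:  L = (1/K)·√(π²EI/P_cr) = (1/1)·√(π²×1.09×10^11×4.107×10^-5/3.024×10^5)
L = 12.1 m

L_max ≈ 12.1 m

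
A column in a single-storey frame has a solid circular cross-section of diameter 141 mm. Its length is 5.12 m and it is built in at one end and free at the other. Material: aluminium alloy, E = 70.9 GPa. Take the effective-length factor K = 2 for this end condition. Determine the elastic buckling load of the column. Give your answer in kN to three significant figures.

P_cr ≈ 129 kN

I = πd⁴/64 = π×141⁴/64 = 1.940×10^7 mm⁴
I = 1.940×10^7 mm⁴ = 1.940×10^-5 m⁴
Effective length L_e = K·L = 2 × 5.12 = 10.24 m
P_cr = π²EI / L_e² = π² × 70.9×10⁹ × 1.940×10^-5 / 10.24² = 1.295×10^5 N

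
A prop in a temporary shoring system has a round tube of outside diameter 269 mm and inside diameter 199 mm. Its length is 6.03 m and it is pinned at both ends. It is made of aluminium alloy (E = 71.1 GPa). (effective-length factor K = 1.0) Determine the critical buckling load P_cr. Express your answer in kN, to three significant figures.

d_o = 269 mm, d_i = 199 mm
I = π(d_o⁴ − d_i⁴)/64 = π(269⁴ − 199.0⁴)/64 = 1.800×10^8 mm⁴
I = 1.800×10^8 mm⁴ = 1.800×10^-4 m⁴
Effective length L_e = K·L = 1 × 6.03 = 6.030 m
P_cr = π²EI / L_e² = π² × 71.1×10⁹ × 1.800×10^-4 / 6.030² = 3.475×10^6 N

P_cr ≈ 3470 kN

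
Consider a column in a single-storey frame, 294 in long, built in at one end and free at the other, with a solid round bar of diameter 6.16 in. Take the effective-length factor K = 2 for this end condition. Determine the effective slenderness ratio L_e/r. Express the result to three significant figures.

I = πd⁴/64 = π×6.16⁴/64 = 70.68 in⁴
A = 29.80 in²;  r_min = √(I/A) = √(70.68/29.80) = 1.540 in
L_e = K·L = 2 × 294 = 588.0 in
λ = L_e / r_min = 588.00 / 1.540 = 382

λ ≈ 382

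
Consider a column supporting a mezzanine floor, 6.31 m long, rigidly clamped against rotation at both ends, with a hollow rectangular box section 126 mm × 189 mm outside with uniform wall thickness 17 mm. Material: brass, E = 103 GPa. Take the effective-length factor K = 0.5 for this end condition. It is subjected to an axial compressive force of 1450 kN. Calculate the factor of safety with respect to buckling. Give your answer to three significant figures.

Inner dimensions: h_i = 189 − 2×17 = 155.0 mm, b_i = 126 − 2×17 = 92.00 mm
Weak-axis I_min = (h_o·b_o³ − h_i·b_i³)/12 with b_o = 126, b_i = 92.00 mm (shorter outer/inner sides).
I_min = (189×126³ − 155.0×92.00³)/12 = 2.145×10^7 mm⁴
I = 2.145×10^7 mm⁴ = 2.145×10^-5 m⁴
Effective length L_e = K·L = 0.5 × 6.31 = 3.155 m
P_cr = π²EI / L_e² = π² × 103×10⁹ × 2.145×10^-5 / 3.155² = 2.190×10^6 N
Factor of safety n = P_cr / P = 2190.4 / 1450 = 1.51

n ≈ 1.51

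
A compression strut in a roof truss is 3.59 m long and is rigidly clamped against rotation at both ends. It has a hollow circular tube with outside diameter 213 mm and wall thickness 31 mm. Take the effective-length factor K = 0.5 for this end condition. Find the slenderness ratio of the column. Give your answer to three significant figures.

λ ≈ 27.5

Inner diameter d_i = 213 − 2×31 = 151.0 mm
I = π(d_o⁴ − d_i⁴)/64 = π(213⁴ − 151.0⁴)/64 = 7.552×10^7 mm⁴
A = 1.772×10^4 mm²;  r_min = √(I/A) = √(7.552×10^7/1.772×10^4) = 65.27 mm
L_e = K·L = 0.5 × 3.59 m = 1.795 m = 1795.0 mm
λ = L_e / r_min = 1795.0 / 65.27 = 27.5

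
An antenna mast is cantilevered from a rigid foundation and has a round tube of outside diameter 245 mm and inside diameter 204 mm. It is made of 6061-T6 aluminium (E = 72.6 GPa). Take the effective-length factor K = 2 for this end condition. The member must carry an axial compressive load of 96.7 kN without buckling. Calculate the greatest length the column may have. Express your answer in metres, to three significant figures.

d_o = 245 mm, d_i = 204 mm
I = π(d_o⁴ − d_i⁴)/64 = π(245⁴ − 204.0⁴)/64 = 9.185×10^7 mm⁴
I = 9.185×10^-5 m⁴
At the buckling limit P_cr = P = 9.670×10^4 N
From P_cr = π²EI/(K·L)²:  L = (1/K)·√(π²EI/P_cr) = (1/2)·√(π²×7.26×10^10×9.185×10^-5/9.670×10^4)
L = 13.0 m

L_max ≈ 13.0 m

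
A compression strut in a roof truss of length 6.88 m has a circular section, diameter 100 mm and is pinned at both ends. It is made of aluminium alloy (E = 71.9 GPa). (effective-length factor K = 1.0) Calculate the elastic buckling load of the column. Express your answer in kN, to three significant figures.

P_cr ≈ 73.6 kN

I = πd⁴/64 = π×100⁴/64 = 4.909×10^6 mm⁴
I = 4.909×10^6 mm⁴ = 4.909×10^-6 m⁴
Effective length L_e = K·L = 1 × 6.88 = 6.880 m
P_cr = π²EI / L_e² = π² × 71.9×10⁹ × 4.909×10^-6 / 6.880² = 7.359×10^4 N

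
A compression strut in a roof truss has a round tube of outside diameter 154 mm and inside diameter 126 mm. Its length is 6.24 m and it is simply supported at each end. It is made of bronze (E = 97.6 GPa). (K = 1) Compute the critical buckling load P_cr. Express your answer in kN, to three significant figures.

d_o = 154 mm, d_i = 126 mm
I = π(d_o⁴ − d_i⁴)/64 = π(154⁴ − 126.0⁴)/64 = 1.524×10^7 mm⁴
I = 1.524×10^7 mm⁴ = 1.524×10^-5 m⁴
Effective length L_e = K·L = 1 × 6.24 = 6.240 m
P_cr = π²EI / L_e² = π² × 97.6×10⁹ × 1.524×10^-5 / 6.240² = 3.769×10^5 N

P_cr ≈ 377 kN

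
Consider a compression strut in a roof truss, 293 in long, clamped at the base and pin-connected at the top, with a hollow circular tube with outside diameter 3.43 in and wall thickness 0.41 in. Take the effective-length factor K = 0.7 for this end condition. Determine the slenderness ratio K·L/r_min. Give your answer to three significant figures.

Inner diameter d_i = 3.43 − 2×0.41 = 2.610 in
I = π(d_o⁴ − d_i⁴)/64 = π(3.43⁴ − 2.610⁴)/64 = 4.516 in⁴
A = 3.890 in²;  r_min = √(I/A) = √(4.516/3.890) = 1.078 in
L_e = K·L = 0.7 × 293 = 205.1 in
λ = L_e / r_min = 205.10 / 1.078 = 190

λ ≈ 190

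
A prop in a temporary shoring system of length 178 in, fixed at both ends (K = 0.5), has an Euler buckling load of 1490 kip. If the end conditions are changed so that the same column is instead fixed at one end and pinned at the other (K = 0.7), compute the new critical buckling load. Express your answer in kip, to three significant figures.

P_cr ∝ 1/K², so P_cr,new = P_cr,old × (K_old/K_new)² = 1490 × (0.5/0.7)²
= 1490 × 0.5102 = 760 kip

P_cr ≈ 760 kip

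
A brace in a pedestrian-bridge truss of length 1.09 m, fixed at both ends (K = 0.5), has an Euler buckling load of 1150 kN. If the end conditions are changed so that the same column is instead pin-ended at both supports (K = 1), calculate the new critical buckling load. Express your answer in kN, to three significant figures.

P_cr ≈ 288 kN

P_cr ∝ 1/K², so P_cr,new = P_cr,old × (K_old/K_new)² = 1150 × (0.5/1)²
= 1150 × 0.2500 = 288 kN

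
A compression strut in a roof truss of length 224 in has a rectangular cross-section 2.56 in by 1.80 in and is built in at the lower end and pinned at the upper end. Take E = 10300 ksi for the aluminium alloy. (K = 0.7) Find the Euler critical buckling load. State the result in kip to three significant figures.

Buckling occurs about the weak axis: I_min = h·b³/12 with b = 1.80 in (the shorter side).
I_min = 2.56×1.80³/12 = 1.244 in⁴
Effective length L_e = K·L = 0.7 × 224 = 156.8 in
P_cr = π²EI / L_e² = π² × 10300×10³ × 1.244 / 156.8² = 5.144×10^3 lb

P_cr ≈ 5.14 kip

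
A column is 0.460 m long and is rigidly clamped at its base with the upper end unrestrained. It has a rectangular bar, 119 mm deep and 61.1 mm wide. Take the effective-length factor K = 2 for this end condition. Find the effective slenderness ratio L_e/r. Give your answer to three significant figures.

λ ≈ 52.2

Buckling occurs about the weak axis: I_min = h·b³/12 with b = 61.1 mm (the shorter side).
I_min = 119×61.1³/12 = 2.262×10^6 mm⁴
A = 7.271×10^3 mm²;  r_min = √(I/A) = √(2.262×10^6/7.271×10^3) = 17.64 mm
L_e = K·L = 2 × 0.460 m = 0.9200 m = 920.00 mm
λ = L_e / r_min = 920.00 / 17.64 = 52.2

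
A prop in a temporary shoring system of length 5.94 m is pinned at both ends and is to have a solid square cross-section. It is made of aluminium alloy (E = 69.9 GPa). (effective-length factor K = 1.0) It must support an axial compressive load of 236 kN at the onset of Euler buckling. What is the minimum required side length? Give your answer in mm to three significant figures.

L_e = K·L = 1 × 5.94 = 5.940 m
Required I = P_cr·L_e²/(π²E) = 2.360×10^5 × 5.940² / (π² × 6.99×10^10) = 1.207×10^-5 m⁴
I_req = 1.207×10^7 mm⁴
Solid square: I = a⁴/12  ⇒  a = (12I)^(1/4) = (12×1.207×10^7)^(1/4) = 110 mm

a ≈ 110 mm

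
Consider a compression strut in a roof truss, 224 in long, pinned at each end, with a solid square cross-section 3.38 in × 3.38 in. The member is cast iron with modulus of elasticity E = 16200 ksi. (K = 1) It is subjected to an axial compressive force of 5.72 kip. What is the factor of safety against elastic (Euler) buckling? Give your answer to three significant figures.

n ≈ 6.06

I = a⁴/12 = 3.38⁴/12 = 10.88 in⁴
Effective length L_e = K·L = 1 × 224 = 224.0 in
P_cr = π²EI / L_e² = π² × 16200×10³ × 10.88 / 224.0² = 3.466×10^4 lb
Factor of safety n = P_cr / P = 34.658 / 5.72 = 6.06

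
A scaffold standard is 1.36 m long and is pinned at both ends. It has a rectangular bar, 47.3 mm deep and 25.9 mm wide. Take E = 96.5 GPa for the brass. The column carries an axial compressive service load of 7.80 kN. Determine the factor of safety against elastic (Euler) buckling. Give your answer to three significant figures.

Buckling occurs about the weak axis: I_min = h·b³/12 with b = 25.9 mm (the shorter side).
I_min = 47.3×25.9³/12 = 6.848×10^4 mm⁴
I = 6.848×10^4 mm⁴ = 6.848×10^-8 m⁴
Effective length L_e = K·L = 1 × 1.36 = 1.360 m
P_cr = π²EI / L_e² = π² × 96.5×10⁹ × 6.848×10^-8 / 1.360² = 3.526×10^4 N
Factor of safety n = P_cr / P = 35.264 / 7.80 = 4.52

n ≈ 4.52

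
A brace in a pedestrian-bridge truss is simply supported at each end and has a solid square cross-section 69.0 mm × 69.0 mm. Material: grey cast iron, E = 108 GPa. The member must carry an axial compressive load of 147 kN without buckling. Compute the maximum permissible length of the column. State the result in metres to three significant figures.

L_max ≈ 3.70 m

I = a⁴/12 = 69.0⁴/12 = 1.889×10^6 mm⁴
I = 1.889×10^-6 m⁴
At the buckling limit P_cr = P = 1.470×10^5 N
From P_cr = π²EI/(K·L)²:  L = (1/K)·√(π²EI/P_cr) = (1/1)·√(π²×1.08×10^11×1.889×10^-6/1.470×10^5)
L = 3.70 m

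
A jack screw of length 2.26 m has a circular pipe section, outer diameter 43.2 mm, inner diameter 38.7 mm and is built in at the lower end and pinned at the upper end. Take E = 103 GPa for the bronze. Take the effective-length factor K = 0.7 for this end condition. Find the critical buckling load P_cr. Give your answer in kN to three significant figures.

P_cr ≈ 24.7 kN

d_o = 43.2 mm, d_i = 38.7 mm
I = π(d_o⁴ − d_i⁴)/64 = π(43.2⁴ − 38.70⁴)/64 = 6.086×10^4 mm⁴
I = 6.086×10^4 mm⁴ = 6.086×10^-8 m⁴
Effective length L_e = K·L = 0.7 × 2.26 = 1.582 m
P_cr = π²EI / L_e² = π² × 103×10⁹ × 6.086×10^-8 / 1.582² = 2.472×10^4 N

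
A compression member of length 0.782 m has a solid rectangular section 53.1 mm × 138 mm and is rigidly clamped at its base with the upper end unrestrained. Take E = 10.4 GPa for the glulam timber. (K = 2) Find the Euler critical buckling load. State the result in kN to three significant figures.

P_cr ≈ 72.3 kN

Buckling occurs about the weak axis: I_min = h·b³/12 with b = 53.1 mm (the shorter side).
I_min = 138×53.1³/12 = 1.722×10^6 mm⁴
I = 1.722×10^6 mm⁴ = 1.722×10^-6 m⁴
Effective length L_e = K·L = 2 × 0.782 = 1.564 m
P_cr = π²EI / L_e² = π² × 10.4×10⁹ × 1.722×10^-6 / 1.564² = 7.225×10^4 N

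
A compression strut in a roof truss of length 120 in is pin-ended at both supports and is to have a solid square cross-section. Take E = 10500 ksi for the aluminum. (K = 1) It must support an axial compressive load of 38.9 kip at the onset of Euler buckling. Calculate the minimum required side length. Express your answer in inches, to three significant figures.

L_e = K·L = 1 × 120 = 120.0 in
Required I = P_cr·L_e²/(π²E) = 3.890×10^4 × 120.0² / (π² × 1.05×10^7) = 5.405 in⁴
Solid square: I = a⁴/12  ⇒  a = (12I)^(1/4) = (12×5.405)^(1/4) = 2.84 in

a ≈ 2.84 in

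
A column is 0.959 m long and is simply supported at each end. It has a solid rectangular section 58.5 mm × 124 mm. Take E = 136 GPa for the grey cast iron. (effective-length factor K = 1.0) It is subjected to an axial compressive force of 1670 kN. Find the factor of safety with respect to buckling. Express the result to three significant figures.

Buckling occurs about the weak axis: I_min = h·b³/12 with b = 58.5 mm (the shorter side).
I_min = 124×58.5³/12 = 2.069×10^6 mm⁴
I = 2.069×10^6 mm⁴ = 2.069×10^-6 m⁴
Effective length L_e = K·L = 1 × 0.959 = 0.9590 m
P_cr = π²EI / L_e² = π² × 136×10⁹ × 2.069×10^-6 / 0.9590² = 3.019×10^6 N
Factor of safety n = P_cr / P = 3019.3 / 1670 = 1.81

n ≈ 1.81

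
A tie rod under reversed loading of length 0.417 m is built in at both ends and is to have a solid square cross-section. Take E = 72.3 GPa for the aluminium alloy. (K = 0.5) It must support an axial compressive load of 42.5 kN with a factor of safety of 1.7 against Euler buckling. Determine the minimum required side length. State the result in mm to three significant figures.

a ≈ 15.2 mm

Required P_cr = n·P = 1.7 × 42.5 = 72.25 kN
L_e = K·L = 0.5 × 0.417 = 0.2085 m
Required I = P_cr·L_e²/(π²E) = 7.225×10^4 × 0.2085² / (π² × 7.23×10^10) = 4.402×10^-9 m⁴
I_req = 4.402×10^3 mm⁴
Solid square: I = a⁴/12  ⇒  a = (12I)^(1/4) = (12×4.402×10^3)^(1/4) = 15.2 mm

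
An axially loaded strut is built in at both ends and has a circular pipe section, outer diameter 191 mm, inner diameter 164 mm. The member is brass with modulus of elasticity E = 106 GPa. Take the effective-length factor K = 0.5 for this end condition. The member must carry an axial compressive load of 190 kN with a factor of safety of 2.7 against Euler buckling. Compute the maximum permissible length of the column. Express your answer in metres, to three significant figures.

d_o = 191 mm, d_i = 164 mm
I = π(d_o⁴ − d_i⁴)/64 = π(191⁴ − 164.0⁴)/64 = 2.982×10^7 mm⁴
I = 2.982×10^-5 m⁴
Required critical load P_cr = n·P = 2.7 × 190 = 513.0 kN = 5.130×10^5 N
From P_cr = π²EI/(K·L)²:  L = (1/K)·√(π²EI/P_cr) = (1/0.5)·√(π²×1.06×10^11×2.982×10^-5/5.130×10^5)
L = 15.6 m

L_max ≈ 15.6 m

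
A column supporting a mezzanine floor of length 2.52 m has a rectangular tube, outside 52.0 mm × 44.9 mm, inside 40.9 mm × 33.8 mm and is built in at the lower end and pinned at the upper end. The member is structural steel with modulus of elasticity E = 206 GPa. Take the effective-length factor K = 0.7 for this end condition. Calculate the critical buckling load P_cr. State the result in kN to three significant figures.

Weak-axis I_min = (h_o·b_o³ − h_i·b_i³)/12 with b_o = 44.9, b_i = 33.80 mm (shorter outer/inner sides).
I_min = (52.0×44.9³ − 40.90×33.80³)/12 = 2.606×10^5 mm⁴
I = 2.606×10^5 mm⁴ = 2.606×10^-7 m⁴
Effective length L_e = K·L = 0.7 × 2.52 = 1.764 m
P_cr = π²EI / L_e² = π² × 206×10⁹ × 2.606×10^-7 / 1.764² = 1.703×10^5 N

P_cr ≈ 170 kN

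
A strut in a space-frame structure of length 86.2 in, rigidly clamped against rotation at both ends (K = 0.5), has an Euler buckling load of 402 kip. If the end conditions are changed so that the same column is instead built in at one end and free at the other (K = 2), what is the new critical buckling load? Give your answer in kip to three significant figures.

P_cr ∝ 1/K², so P_cr,new = P_cr,old × (K_old/K_new)² = 402 × (0.5/2)²
= 402 × 0.06250 = 25.1 kip

P_cr ≈ 25.1 kip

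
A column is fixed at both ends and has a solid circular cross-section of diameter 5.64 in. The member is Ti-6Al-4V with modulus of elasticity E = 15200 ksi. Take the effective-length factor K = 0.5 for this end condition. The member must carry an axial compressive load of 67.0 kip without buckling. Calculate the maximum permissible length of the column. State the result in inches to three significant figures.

I = πd⁴/64 = π×5.64⁴/64 = 49.67 in⁴
At the buckling limit P_cr = P = 6.700×10^4 lb
From P_cr = π²EI/(K·L)²:  L = (1/K)·√(π²EI/P_cr) = (1/0.5)·√(π²×1.52×10^7×49.67/6.700×10^4)
L = 667 in

L_max ≈ 667 in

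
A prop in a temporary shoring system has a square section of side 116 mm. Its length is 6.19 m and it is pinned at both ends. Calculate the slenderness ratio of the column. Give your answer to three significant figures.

I = a⁴/12 = 116⁴/12 = 1.509×10^7 mm⁴
A = 1.346×10^4 mm²;  r_min = √(I/A) = √(1.509×10^7/1.346×10^4) = 33.49 mm
L_e = K·L = 1 × 6.19 m = 6.190 m = 6190.0 mm
λ = L_e / r_min = 6190.0 / 33.49 = 185

λ ≈ 185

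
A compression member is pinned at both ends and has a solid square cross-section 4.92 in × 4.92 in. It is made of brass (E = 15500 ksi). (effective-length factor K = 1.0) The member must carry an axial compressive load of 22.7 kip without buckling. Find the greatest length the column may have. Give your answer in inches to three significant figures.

I = a⁴/12 = 4.92⁴/12 = 48.83 in⁴
At the buckling limit P_cr = P = 2.270×10^4 lb
From P_cr = π²EI/(K·L)²:  L = (1/K)·√(π²EI/P_cr) = (1/1)·√(π²×1.55×10^7×48.83/2.270×10^4)
L = 574 in

L_max ≈ 574 in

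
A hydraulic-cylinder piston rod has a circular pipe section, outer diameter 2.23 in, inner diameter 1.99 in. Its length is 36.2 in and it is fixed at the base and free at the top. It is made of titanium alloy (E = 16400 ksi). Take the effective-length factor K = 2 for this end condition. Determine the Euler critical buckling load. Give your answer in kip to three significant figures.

d_o = 2.23 in, d_i = 1.99 in
I = π(d_o⁴ − d_i⁴)/64 = π(2.23⁴ − 1.990⁴)/64 = 0.4441 in⁴
Effective length L_e = K·L = 2 × 36.2 = 72.40 in
P_cr = π²EI / L_e² = π² × 16400×10³ × 0.4441 / 72.40² = 1.371×10^4 lb

P_cr ≈ 13.7 kip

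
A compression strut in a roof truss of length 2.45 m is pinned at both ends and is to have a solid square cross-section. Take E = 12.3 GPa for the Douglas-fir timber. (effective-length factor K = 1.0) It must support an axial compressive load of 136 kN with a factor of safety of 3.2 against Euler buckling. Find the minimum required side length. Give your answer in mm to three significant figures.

Required P_cr = n·P = 3.2 × 136 = 435.2 kN
L_e = K·L = 1 × 2.45 = 2.450 m
Required I = P_cr·L_e²/(π²E) = 4.352×10^5 × 2.450² / (π² × 1.23×10^10) = 2.152×10^-5 m⁴
I_req = 2.152×10^7 mm⁴
Solid square: I = a⁴/12  ⇒  a = (12I)^(1/4) = (12×2.152×10^7)^(1/4) = 127 mm

a ≈ 127 mm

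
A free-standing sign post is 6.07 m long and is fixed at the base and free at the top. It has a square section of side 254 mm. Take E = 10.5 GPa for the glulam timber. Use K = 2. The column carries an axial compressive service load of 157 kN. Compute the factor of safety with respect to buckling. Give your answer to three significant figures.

n ≈ 1.55

I = a⁴/12 = 254⁴/12 = 3.469×10^8 mm⁴
I = 3.469×10^8 mm⁴ = 3.469×10^-4 m⁴
Effective length L_e = K·L = 2 × 6.07 = 12.14 m
P_cr = π²EI / L_e² = π² × 10.5×10⁹ × 3.469×10^-4 / 12.14² = 2.439×10^5 N
Factor of safety n = P_cr / P = 243.90 / 157 = 1.55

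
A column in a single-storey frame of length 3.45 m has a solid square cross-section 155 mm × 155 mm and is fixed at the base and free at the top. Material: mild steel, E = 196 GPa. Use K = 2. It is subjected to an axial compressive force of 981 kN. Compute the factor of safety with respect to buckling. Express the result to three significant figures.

I = a⁴/12 = 155⁴/12 = 4.810×10^7 mm⁴
I = 4.810×10^7 mm⁴ = 4.810×10^-5 m⁴
Effective length L_e = K·L = 2 × 3.45 = 6.900 m
P_cr = π²EI / L_e² = π² × 196×10⁹ × 4.810×10^-5 / 6.900² = 1.954×10^6 N
Factor of safety n = P_cr / P = 1954.4 / 981 = 1.99

n ≈ 1.99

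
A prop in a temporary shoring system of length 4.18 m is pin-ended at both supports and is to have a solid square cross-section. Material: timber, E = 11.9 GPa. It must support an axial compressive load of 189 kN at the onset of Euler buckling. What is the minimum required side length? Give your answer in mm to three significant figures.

L_e = K·L = 1 × 4.18 = 4.180 m
Required I = P_cr·L_e²/(π²E) = 1.890×10^5 × 4.180² / (π² × 1.19×10^10) = 2.812×10^-5 m⁴
I_req = 2.812×10^7 mm⁴
Solid square: I = a⁴/12  ⇒  a = (12I)^(1/4) = (12×2.812×10^7)^(1/4) = 136 mm

a ≈ 136 mm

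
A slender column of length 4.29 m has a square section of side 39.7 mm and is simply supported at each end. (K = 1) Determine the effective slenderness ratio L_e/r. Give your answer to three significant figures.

λ ≈ 374

I = a⁴/12 = 39.7⁴/12 = 2.070×10^5 mm⁴
A = 1.576×10^3 mm²;  r_min = √(I/A) = √(2.070×10^5/1.576×10^3) = 11.46 mm
L_e = K·L = 1 × 4.29 m = 4.290 m = 4290.0 mm
λ = L_e / r_min = 4290.0 / 11.46 = 374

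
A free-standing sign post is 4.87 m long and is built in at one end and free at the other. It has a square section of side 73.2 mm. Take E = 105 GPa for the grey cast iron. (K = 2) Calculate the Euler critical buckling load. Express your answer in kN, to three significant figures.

P_cr ≈ 26.1 kN

I = a⁴/12 = 73.2⁴/12 = 2.393×10^6 mm⁴
I = 2.393×10^6 mm⁴ = 2.393×10^-6 m⁴
Effective length L_e = K·L = 2 × 4.87 = 9.740 m
P_cr = π²EI / L_e² = π² × 105×10⁹ × 2.393×10^-6 / 9.740² = 2.614×10^4 N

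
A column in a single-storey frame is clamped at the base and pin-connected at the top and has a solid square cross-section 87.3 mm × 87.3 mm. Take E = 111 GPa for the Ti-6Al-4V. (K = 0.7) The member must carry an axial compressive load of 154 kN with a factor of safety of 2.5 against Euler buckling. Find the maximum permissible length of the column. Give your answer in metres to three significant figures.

L_max ≈ 5.30 m

I = a⁴/12 = 87.3⁴/12 = 4.840×10^6 mm⁴
I = 4.840×10^-6 m⁴
Required critical load P_cr = n·P = 2.5 × 154 = 385.0 kN = 3.850×10^5 N
From P_cr = π²EI/(K·L)²:  L = (1/K)·√(π²EI/P_cr) = (1/0.7)·√(π²×1.11×10^11×4.840×10^-6/3.850×10^5)
L = 5.30 m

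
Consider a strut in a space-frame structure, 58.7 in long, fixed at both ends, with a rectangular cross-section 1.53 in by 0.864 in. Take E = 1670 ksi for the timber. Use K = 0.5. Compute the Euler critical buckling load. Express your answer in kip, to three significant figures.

Buckling occurs about the weak axis: I_min = h·b³/12 with b = 0.864 in (the shorter side).
I_min = 1.53×0.864³/12 = 8.223×10^-2 in⁴
Effective length L_e = K·L = 0.5 × 58.7 = 29.35 in
P_cr = π²EI / L_e² = π² × 1670×10³ × 8.223×10^-2 / 29.35² = 1.573×10^3 lb

P_cr ≈ 1.57 kip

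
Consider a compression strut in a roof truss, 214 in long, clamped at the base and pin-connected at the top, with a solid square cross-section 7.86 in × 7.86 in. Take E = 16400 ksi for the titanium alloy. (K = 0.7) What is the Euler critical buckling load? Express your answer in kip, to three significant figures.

I = a⁴/12 = 7.86⁴/12 = 318.1 in⁴
Effective length L_e = K·L = 0.7 × 214 = 149.8 in
P_cr = π²EI / L_e² = π² × 16400×10³ × 318.1 / 149.8² = 2.294×10^6 lb

P_cr ≈ 2290 kip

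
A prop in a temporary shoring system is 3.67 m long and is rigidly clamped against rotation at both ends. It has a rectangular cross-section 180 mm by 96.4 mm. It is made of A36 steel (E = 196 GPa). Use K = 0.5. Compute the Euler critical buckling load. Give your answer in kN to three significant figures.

P_cr ≈ 7720 kN

Buckling occurs about the weak axis: I_min = h·b³/12 with b = 96.4 mm (the shorter side).
I_min = 180×96.4³/12 = 1.344×10^7 mm⁴
I = 1.344×10^7 mm⁴ = 1.344×10^-5 m⁴
Effective length L_e = K·L = 0.5 × 3.67 = 1.835 m
P_cr = π²EI / L_e² = π² × 196×10⁹ × 1.344×10^-5 / 1.835² = 7.720×10^6 N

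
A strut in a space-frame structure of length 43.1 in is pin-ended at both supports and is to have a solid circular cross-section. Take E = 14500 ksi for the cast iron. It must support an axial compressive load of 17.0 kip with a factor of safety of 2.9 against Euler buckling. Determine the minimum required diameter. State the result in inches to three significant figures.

d ≈ 1.90 in

Required P_cr = n·P = 2.9 × 17.0 = 49.30 kip
L_e = K·L = 1 × 43.1 = 43.10 in
Required I = P_cr·L_e²/(π²E) = 4.930×10^4 × 43.10² / (π² × 1.45×10^7) = 0.6399 in⁴
Solid circle: I = πd⁴/64  ⇒  d = (64I/π)^(1/4) = (64×0.6399/π)^(1/4) = 1.90 in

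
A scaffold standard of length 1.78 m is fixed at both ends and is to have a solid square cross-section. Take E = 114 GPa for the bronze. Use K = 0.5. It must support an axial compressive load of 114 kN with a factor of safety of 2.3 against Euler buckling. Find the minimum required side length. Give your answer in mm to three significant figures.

a ≈ 38.6 mm

Required P_cr = n·P = 2.3 × 114 = 262.2 kN
L_e = K·L = 0.5 × 1.78 = 0.8900 m
Required I = P_cr·L_e²/(π²E) = 2.622×10^5 × 0.8900² / (π² × 1.14×10^11) = 1.846×10^-7 m⁴
I_req = 1.846×10^5 mm⁴
Solid square: I = a⁴/12  ⇒  a = (12I)^(1/4) = (12×1.846×10^5)^(1/4) = 38.6 mm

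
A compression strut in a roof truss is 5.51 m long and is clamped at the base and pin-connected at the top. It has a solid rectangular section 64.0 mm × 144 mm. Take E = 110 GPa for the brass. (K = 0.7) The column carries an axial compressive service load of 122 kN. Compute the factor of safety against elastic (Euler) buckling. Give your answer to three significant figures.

Buckling occurs about the weak axis: I_min = h·b³/12 with b = 64.0 mm (the shorter side).
I_min = 144×64.0³/12 = 3.146×10^6 mm⁴
I = 3.146×10^6 mm⁴ = 3.146×10^-6 m⁴
Effective length L_e = K·L = 0.7 × 5.51 = 3.857 m
P_cr = π²EI / L_e² = π² × 110×10⁹ × 3.146×10^-6 / 3.857² = 2.296×10^5 N
Factor of safety n = P_cr / P = 229.57 / 122 = 1.88

n ≈ 1.88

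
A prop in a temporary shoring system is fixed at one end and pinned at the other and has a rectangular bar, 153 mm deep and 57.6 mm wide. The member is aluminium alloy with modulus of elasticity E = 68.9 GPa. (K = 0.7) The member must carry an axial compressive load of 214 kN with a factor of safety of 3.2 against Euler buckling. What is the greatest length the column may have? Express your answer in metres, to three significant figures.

L_max ≈ 2.22 m

Buckling occurs about the weak axis: I_min = h·b³/12 with b = 57.6 mm (the shorter side).
I_min = 153×57.6³/12 = 2.437×10^6 mm⁴
I = 2.437×10^-6 m⁴
Required critical load P_cr = n·P = 3.2 × 214 = 684.8 kN = 6.848×10^5 N
From P_cr = π²EI/(K·L)²:  L = (1/K)·√(π²EI/P_cr) = (1/0.7)·√(π²×6.89×10^10×2.437×10^-6/6.848×10^5)
L = 2.22 m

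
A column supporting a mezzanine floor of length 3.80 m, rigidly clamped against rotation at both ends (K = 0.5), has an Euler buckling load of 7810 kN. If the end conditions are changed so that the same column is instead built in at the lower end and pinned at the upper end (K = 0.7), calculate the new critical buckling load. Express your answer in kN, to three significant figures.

P_cr ∝ 1/K², so P_cr,new = P_cr,old × (K_old/K_new)² = 7810 × (0.5/0.7)²
= 7810 × 0.5102 = 3980 kN

P_cr ≈ 3980 kN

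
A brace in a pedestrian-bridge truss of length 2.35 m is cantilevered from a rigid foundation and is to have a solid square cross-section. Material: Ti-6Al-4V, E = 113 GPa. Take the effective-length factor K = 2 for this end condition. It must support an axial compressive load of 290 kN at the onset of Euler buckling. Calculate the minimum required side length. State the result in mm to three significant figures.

L_e = K·L = 2 × 2.35 = 4.700 m
Required I = P_cr·L_e²/(π²E) = 2.900×10^5 × 4.700² / (π² × 1.13×10^11) = 5.744×10^-6 m⁴
I_req = 5.744×10^6 mm⁴
Solid square: I = a⁴/12  ⇒  a = (12I)^(1/4) = (12×5.744×10^6)^(1/4) = 91.1 mm

a ≈ 91.1 mm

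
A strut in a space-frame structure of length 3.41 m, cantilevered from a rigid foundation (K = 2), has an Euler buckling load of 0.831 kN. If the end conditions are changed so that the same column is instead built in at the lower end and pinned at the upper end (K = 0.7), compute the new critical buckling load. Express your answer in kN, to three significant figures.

P_cr ≈ 6.78 kN

P_cr ∝ 1/K², so P_cr,new = P_cr,old × (K_old/K_new)² = 0.831 × (2/0.7)²
= 0.831 × 8.163 = 6.78 kN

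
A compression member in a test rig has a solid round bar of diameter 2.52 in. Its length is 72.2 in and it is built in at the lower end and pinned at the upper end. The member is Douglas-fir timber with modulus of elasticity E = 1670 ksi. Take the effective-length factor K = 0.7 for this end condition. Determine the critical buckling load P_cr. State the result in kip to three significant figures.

I = πd⁴/64 = π×2.52⁴/64 = 1.980 in⁴
Effective length L_e = K·L = 0.7 × 72.2 = 50.54 in
P_cr = π²EI / L_e² = π² × 1670×10³ × 1.980 / 50.54² = 1.277×10^4 lb

P_cr ≈ 12.8 kip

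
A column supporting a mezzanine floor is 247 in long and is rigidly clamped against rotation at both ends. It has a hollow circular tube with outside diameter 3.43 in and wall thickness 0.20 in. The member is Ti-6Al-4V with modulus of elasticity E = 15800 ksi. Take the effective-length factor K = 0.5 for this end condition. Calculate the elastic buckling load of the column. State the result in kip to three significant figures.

Inner diameter d_i = 3.43 − 2×0.20 = 3.030 in
I = π(d_o⁴ − d_i⁴)/64 = π(3.43⁴ − 3.030⁴)/64 = 2.657 in⁴
Effective length L_e = K·L = 0.5 × 247 = 123.5 in
P_cr = π²EI / L_e² = π² × 15800×10³ × 2.657 / 123.5² = 2.716×10^4 lb

P_cr ≈ 27.2 kip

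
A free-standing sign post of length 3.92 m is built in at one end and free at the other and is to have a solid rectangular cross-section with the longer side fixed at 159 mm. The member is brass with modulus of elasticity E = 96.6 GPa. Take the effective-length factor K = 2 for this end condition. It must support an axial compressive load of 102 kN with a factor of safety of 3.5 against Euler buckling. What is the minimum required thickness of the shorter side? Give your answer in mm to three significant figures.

b ≈ 120 mm

Required P_cr = n·P = 3.5 × 102 = 357.0 kN
L_e = K·L = 2 × 3.92 = 7.840 m
Required I = P_cr·L_e²/(π²E) = 3.570×10^5 × 7.840² / (π² × 9.66×10^10) = 2.302×10^-5 m⁴
I_req = 2.302×10^7 mm⁴
Rectangle, weak axis: I_min = h·b³/12 with h = 159 mm fixed  ⇒  b = (12I/h)^(1/3) = 120 mm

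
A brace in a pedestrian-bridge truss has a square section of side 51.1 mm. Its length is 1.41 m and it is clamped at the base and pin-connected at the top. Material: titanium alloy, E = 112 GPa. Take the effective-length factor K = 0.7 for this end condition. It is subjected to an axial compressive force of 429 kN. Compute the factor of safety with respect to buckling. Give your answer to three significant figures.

n ≈ 1.50

I = a⁴/12 = 51.1⁴/12 = 5.682×10^5 mm⁴
I = 5.682×10^5 mm⁴ = 5.682×10^-7 m⁴
Effective length L_e = K·L = 0.7 × 1.41 = 0.9870 m
P_cr = π²EI / L_e² = π² × 112×10⁹ × 5.682×10^-7 / 0.9870² = 6.447×10^5 N
Factor of safety n = P_cr / P = 644.74 / 429 = 1.50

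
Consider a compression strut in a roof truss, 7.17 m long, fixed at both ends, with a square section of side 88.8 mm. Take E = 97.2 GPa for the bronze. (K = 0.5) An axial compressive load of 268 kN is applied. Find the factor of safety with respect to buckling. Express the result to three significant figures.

I = a⁴/12 = 88.8⁴/12 = 5.182×10^6 mm⁴
I = 5.182×10^6 mm⁴ = 5.182×10^-6 m⁴
Effective length L_e = K·L = 0.5 × 7.17 = 3.585 m
P_cr = π²EI / L_e² = π² × 97.2×10⁹ × 5.182×10^-6 / 3.585² = 3.868×10^5 N
Factor of safety n = P_cr / P = 386.77 / 268 = 1.44

n ≈ 1.44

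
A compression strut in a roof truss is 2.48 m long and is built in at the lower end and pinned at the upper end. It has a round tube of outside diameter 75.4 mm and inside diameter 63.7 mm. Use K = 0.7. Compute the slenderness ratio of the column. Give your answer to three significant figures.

λ ≈ 70.4

d_o = 75.4 mm, d_i = 63.7 mm
I = π(d_o⁴ − d_i⁴)/64 = π(75.4⁴ − 63.70⁴)/64 = 7.783×10^5 mm⁴
A = 1.278×10^3 mm²;  r_min = √(I/A) = √(7.783×10^5/1.278×10^3) = 24.68 mm
L_e = K·L = 0.7 × 2.48 m = 1.736 m = 1736.0 mm
λ = L_e / r_min = 1736.0 / 24.68 = 70.4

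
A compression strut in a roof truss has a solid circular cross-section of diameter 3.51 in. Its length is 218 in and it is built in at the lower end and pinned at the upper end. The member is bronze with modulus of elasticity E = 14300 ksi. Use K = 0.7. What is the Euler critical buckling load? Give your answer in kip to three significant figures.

I = πd⁴/64 = π×3.51⁴/64 = 7.451 in⁴
Effective length L_e = K·L = 0.7 × 218 = 152.6 in
P_cr = π²EI / L_e² = π² × 14300×10³ × 7.451 / 152.6² = 4.516×10^4 lb

P_cr ≈ 45.2 kip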